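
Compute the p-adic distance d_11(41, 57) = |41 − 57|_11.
d_11(41, 57) = 1

Step 1 — x − y = 41 − 57 = -16. Step 2 — v_11(-16) = 0 (factor: -16 = −(11^0 · 16); the sign does not affect v_p). Step 3 — |x − y|_11 = 11^{0} = 1.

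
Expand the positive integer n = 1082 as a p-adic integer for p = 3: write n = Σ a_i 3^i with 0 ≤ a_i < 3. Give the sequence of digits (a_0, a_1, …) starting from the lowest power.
(a_0, a_1, …) = (2, 0, 0, 1, 1, 1, 1)

Repeated division by 3 gives the digits low-to-high: 1082 = 2 + 1·3^3 + 1·3^4 + 1·3^5 + 1·3^6. Digit sequence: (2, 0, 0, 1, 1, 1, 1).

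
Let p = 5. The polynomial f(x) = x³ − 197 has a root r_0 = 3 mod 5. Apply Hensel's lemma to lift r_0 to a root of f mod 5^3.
r_2 = 13 (mod 125)

Hensel: r_{i+1} = r_i − f(r_i)/f′(r_i) mod 5^{i+2}, where f′(x) = 3x². Iterate:
  r_0 = 3 (mod 5)
  r_1 = 13 (mod 25)
  r_2 = 13 (mod 125)
Final: r = 13 with f(r) ≡ 0 mod 5^3.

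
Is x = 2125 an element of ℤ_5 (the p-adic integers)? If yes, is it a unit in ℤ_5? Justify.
x ∈ ℤ_5 but not a unit; v_5(x) = 3 > 0

ℤ_5 = {x ∈ ℚ_5 : v_5(x) ≥ 0} and ℤ_5^× = {x ∈ ℤ_5 : v_5(x) = 0}. Here v_5(2125) = v_5(num) − v_5(den) = 3; compare against these criteria.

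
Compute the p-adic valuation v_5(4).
v_5(4) = 0

v_5(n) is the largest exponent k such that 5^k divides n. Factor out: 4 = 5^0 · 4. (Sign doesn't affect v_p.) So v_5(4) = 0.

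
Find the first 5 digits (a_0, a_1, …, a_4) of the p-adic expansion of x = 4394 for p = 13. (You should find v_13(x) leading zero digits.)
(a_0, …, a_4) = (0, 0, 0, 2, 0)

v_13(4394) = 3, so a_0 = ... = a_2 = 0. Factor out: x = 13^3 · u with u = 2 a unit in ℤ_13. Expand u iteratively via a_{v+i} = u_i mod 13, u_{i+1} = (u_i − a_{v+i})/13:
  u_0 = 2;  a_3 = 2;  u_1 = (u_0 − 2)/13 = 0
  u_1 = 0;  a_4 = 0;  u_2 = (u_1 − 0)/13 = 0
Digits: (0, 0, 0, 2, 0).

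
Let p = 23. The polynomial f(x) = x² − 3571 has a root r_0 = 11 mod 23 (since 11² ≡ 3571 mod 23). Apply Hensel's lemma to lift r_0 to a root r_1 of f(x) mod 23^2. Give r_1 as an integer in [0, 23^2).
r_1 = 264 (mod 529)

Hensel's recurrence: r_{i+1} = r_i − f(r_i)·(f′(r_i))^{-1} mod 23^{i+2}, with f′(x) = 2x. Iterate:
  r_0 = 11 (mod 23)
  r_1 = 264 (mod 529)
Final: r_1 = 264, and one checks f(r_1) ≡ 0 mod 23^2.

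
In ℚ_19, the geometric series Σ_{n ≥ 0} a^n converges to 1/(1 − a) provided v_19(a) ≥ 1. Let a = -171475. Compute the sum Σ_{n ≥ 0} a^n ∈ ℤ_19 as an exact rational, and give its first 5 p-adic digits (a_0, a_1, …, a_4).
Σ a^n = 1/(1 − a) = 1/171476;  first 5 digits = (1, 0, 0, 13, 17)

v_19(a) = 3 ≥ 1, so the series converges in ℤ_19 to 1/(1 − a) = 1/(1 − (-171475)) = 1/171476. Expand this rational in ℤ_19: compute digits iteratively via d_i = x_i mod 19, x_{i+1} = (x_i − d_i)/19. The first 5 digits are (1, 0, 0, 13, 17).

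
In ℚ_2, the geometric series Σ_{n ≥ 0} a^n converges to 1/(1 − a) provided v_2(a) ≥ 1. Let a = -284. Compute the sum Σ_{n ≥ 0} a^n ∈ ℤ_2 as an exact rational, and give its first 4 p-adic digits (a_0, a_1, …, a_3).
Σ a^n = 1/(1 − a) = 1/285;  first 4 digits = (1, 0, 1, 0)

v_2(a) = 2 ≥ 1, so the series converges in ℤ_2 to 1/(1 − a) = 1/(1 − (-284)) = 1/285. Expand this rational in ℤ_2: compute digits iteratively via d_i = x_i mod 2, x_{i+1} = (x_i − d_i)/2. The first 4 digits are (1, 0, 1, 0).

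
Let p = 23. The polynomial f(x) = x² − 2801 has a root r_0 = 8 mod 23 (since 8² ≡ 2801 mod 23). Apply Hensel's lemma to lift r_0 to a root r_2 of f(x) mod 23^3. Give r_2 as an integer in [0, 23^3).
r_2 = 2791 (mod 12167)

Hensel's recurrence: r_{i+1} = r_i − f(r_i)·(f′(r_i))^{-1} mod 23^{i+2}, with f′(x) = 2x. Iterate:
  r_0 = 8 (mod 23)
  r_1 = 146 (mod 529)
  r_2 = 2791 (mod 12167)
Final: r_2 = 2791, and one checks f(r_2) ≡ 0 mod 23^3.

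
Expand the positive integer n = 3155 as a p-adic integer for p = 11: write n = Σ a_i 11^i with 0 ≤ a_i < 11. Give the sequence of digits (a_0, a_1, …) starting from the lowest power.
(a_0, a_1, …) = (9, 0, 4, 2)

Repeated division by 11 gives the digits low-to-high: 3155 = 9 + 4·11^2 + 2·11^3. Digit sequence: (9, 0, 4, 2).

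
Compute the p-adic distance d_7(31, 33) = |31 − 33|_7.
d_7(31, 33) = 1

Step 1 — x − y = 31 − 33 = -2. Step 2 — v_7(-2) = 0 (factor: -2 = −(7^0 · 2); the sign does not affect v_p). Step 3 — |x − y|_7 = 7^{0} = 1.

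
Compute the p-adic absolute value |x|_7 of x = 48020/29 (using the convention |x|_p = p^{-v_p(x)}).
|48020/29|_7 = 1/2401

Step 1 — compute v_7(x) by factoring powers of 7 out of the numerator and denominator: v_7(48020/29) = 4. Step 2 — apply |x|_p = p^{-v_p(x)} = 7^{-4} = 1/2401.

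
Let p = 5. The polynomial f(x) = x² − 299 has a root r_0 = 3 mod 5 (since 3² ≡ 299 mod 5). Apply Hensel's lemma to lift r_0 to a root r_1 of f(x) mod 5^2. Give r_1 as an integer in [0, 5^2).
r_1 = 18 (mod 25)

Hensel's recurrence: r_{i+1} = r_i − f(r_i)·(f′(r_i))^{-1} mod 5^{i+2}, with f′(x) = 2x. Iterate:
  r_0 = 3 (mod 5)
  r_1 = 18 (mod 25)
Final: r_1 = 18, and one checks f(r_1) ≡ 0 mod 5^2.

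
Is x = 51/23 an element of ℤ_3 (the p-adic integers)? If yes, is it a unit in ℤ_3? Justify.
x ∈ ℤ_3 but not a unit; v_3(x) = 1 > 0

ℤ_3 = {x ∈ ℚ_3 : v_3(x) ≥ 0} and ℤ_3^× = {x ∈ ℤ_3 : v_3(x) = 0}. Here v_3(51/23) = v_3(num) − v_3(den) = 1; compare against these criteria.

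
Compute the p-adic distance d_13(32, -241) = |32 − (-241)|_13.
d_13(32, -241) = 1/13

Step 1 — x − y = 32 − (-241) = 273. Step 2 — v_13(273) = 1 (factor: 273 = (13^1 · 21); the sign does not affect v_p). Step 3 — |x − y|_13 = 13^{-1} = 1/13.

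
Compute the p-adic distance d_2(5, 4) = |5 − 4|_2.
d_2(5, 4) = 1

Step 1 — x − y = 5 − 4 = 1. Step 2 — v_2(1) = 0 (factor: 1 = (2^0 · 1); the sign does not affect v_p). Step 3 — |x − y|_2 = 2^{0} = 1.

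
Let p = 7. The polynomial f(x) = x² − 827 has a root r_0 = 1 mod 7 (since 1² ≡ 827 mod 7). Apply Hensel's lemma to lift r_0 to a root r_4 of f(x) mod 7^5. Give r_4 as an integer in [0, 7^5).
r_4 = 13399 (mod 16807)

Hensel's recurrence: r_{i+1} = r_i − f(r_i)·(f′(r_i))^{-1} mod 7^{i+2}, with f′(x) = 2x. Iterate:
  r_0 = 1 (mod 7)
  r_1 = 22 (mod 49)
  r_2 = 22 (mod 343)
  r_3 = 1394 (mod 2401)
  r_4 = 13399 (mod 16807)
Final: r_4 = 13399, and one checks f(r_4) ≡ 0 mod 7^5.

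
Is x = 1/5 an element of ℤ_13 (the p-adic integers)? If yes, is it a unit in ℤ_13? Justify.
x ∈ ℤ_13^× (unit); v_13(x) = 0

ℤ_13 = {x ∈ ℚ_13 : v_13(x) ≥ 0} and ℤ_13^× = {x ∈ ℤ_13 : v_13(x) = 0}. Here v_13(1/5) = v_13(num) − v_13(den) = 0; compare against these criteria.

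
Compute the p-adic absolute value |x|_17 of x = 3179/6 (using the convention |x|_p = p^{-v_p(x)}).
|3179/6|_17 = 1/289

Step 1 — compute v_17(x) by factoring powers of 17 out of the numerator and denominator: v_17(3179/6) = 2. Step 2 — apply |x|_p = p^{-v_p(x)} = 17^{-2} = 1/289.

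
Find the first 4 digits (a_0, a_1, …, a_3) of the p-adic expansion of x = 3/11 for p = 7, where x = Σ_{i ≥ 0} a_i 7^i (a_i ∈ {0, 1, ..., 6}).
(a_0, …, a_3) = (6, 3, 2, 6)

v_7(3/11) = 0 (numerator and denominator both coprime to 7), so x ∈ ℤ_7^×. Compute digits iteratively via a_i = x_i mod 7, x_{i+1} = (x_i − a_i)/7, with x_0 = x:
  x_0 = 3/11;  a_0 = 6;  x_1 = (x_0 − 6)/7 = -9/11
  x_1 = -9/11;  a_1 = 3;  x_2 = (x_1 − 3)/7 = -6/11
  x_2 = -6/11;  a_2 = 2;  x_3 = (x_2 − 2)/7 = -4/11
  x_3 = -4/11;  a_3 = 6;  x_4 = (x_3 − 6)/7 = -10/11
Digits: (6, 3, 2, 6).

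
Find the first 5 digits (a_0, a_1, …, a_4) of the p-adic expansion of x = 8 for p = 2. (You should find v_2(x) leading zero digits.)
(a_0, …, a_4) = (0, 0, 0, 1, 0)

v_2(8) = 3, so a_0 = ... = a_2 = 0. Factor out: x = 2^3 · u with u = 1 a unit in ℤ_2. Expand u iteratively via a_{v+i} = u_i mod 2, u_{i+1} = (u_i − a_{v+i})/2:
  u_0 = 1;  a_3 = 1;  u_1 = (u_0 − 1)/2 = 0
  u_1 = 0;  a_4 = 0;  u_2 = (u_1 − 0)/2 = 0
Digits: (0, 0, 0, 1, 0).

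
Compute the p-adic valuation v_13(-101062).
v_13(-101062) = 3

v_13(n) is the largest exponent k such that 13^k divides n. Factor out: -101062 = -13^3 · 46. (Sign doesn't affect v_p.) So v_13(-101062) = 3.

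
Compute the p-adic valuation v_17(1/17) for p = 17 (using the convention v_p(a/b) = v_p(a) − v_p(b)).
v_17(1/17) = -1

Factor powers of 17 from the numerator and denominator of the reduced fraction: 1 = 17^0 · 1 and 17 = 17^1 · 1. Apply v_p(a/b) = v_p(a) − v_p(b): v_17(1/17) = 0 − 1 = -1.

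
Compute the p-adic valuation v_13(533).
v_13(533) = 1

v_13(n) is the largest exponent k such that 13^k divides n. Factor out: 533 = 13^1 · 41. (Sign doesn't affect v_p.) So v_13(533) = 1.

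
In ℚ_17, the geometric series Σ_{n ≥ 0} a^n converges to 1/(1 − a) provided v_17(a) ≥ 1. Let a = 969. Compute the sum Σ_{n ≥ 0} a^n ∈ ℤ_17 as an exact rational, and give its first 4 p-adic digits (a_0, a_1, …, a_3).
Σ a^n = 1/(1 − a) = -1/968;  first 4 digits = (1, 6, 5, 16)

v_17(a) = 1 ≥ 1, so the series converges in ℤ_17 to 1/(1 − a) = 1/(1 − 969) = -1/968. Expand this rational in ℤ_17: compute digits iteratively via d_i = x_i mod 17, x_{i+1} = (x_i − d_i)/17. The first 4 digits are (1, 6, 5, 16).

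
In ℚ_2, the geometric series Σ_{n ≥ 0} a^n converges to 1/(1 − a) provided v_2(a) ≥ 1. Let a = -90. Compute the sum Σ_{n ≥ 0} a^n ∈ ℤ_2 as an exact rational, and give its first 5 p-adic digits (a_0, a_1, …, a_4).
Σ a^n = 1/(1 − a) = 1/91;  first 5 digits = (1, 1, 0, 0, 1)

v_2(a) = 1 ≥ 1, so the series converges in ℤ_2 to 1/(1 − a) = 1/(1 − (-90)) = 1/91. Expand this rational in ℤ_2: compute digits iteratively via d_i = x_i mod 2, x_{i+1} = (x_i − d_i)/2. The first 5 digits are (1, 1, 0, 0, 1).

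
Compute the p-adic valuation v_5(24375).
v_5(24375) = 4

v_5(n) is the largest exponent k such that 5^k divides n. Factor out: 24375 = 5^4 · 39. (Sign doesn't affect v_p.) So v_5(24375) = 4.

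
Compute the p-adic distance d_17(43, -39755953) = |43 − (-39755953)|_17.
d_17(43, -39755953) = 1/1419857

Step 1 — x − y = 43 − (-39755953) = 39755996. Step 2 — v_17(39755996) = 5 (factor: 39755996 = (17^5 · 28); the sign does not affect v_p). Step 3 — |x − y|_17 = 17^{-5} = 1/1419857.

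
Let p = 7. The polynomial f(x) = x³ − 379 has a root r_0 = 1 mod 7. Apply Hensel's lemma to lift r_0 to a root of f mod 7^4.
r_3 = 29 (mod 2401)

Hensel: r_{i+1} = r_i − f(r_i)/f′(r_i) mod 7^{i+2}, where f′(x) = 3x². Iterate:
  r_0 = 1 (mod 7)
  r_1 = 29 (mod 49)
  r_2 = 29 (mod 343)
  r_3 = 29 (mod 2401)
Final: r = 29 with f(r) ≡ 0 mod 7^4.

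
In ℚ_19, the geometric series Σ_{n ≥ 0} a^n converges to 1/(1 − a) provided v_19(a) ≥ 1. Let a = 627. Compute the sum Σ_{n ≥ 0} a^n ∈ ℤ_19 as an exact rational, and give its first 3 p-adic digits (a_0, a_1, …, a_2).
Σ a^n = 1/(1 − a) = -1/626;  first 3 digits = (1, 14, 7)

v_19(a) = 1 ≥ 1, so the series converges in ℤ_19 to 1/(1 − a) = 1/(1 − 627) = -1/626. Expand this rational in ℤ_19: compute digits iteratively via d_i = x_i mod 19, x_{i+1} = (x_i − d_i)/19. The first 3 digits are (1, 14, 7).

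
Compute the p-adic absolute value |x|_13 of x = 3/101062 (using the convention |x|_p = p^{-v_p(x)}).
|3/101062|_13 = 2197

Step 1 — compute v_13(x) by factoring powers of 13 out of the numerator and denominator: v_13(3/101062) = -3. Step 2 — apply |x|_p = p^{-v_p(x)} = 13^{3} = 2197.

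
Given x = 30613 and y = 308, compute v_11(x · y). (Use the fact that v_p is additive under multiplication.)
v_11(9428804) = 4

v_p(x) = 3 (factor: 30613 = 11^3 · 23); v_p(y) = 1 (factor: 308 = 11^1 · 28). Additivity: v_p(xy) = v_p(x) + v_p(y) = 3 + 1 = 4. (Direct check: xy = 9428804 = 11^4 · (644).)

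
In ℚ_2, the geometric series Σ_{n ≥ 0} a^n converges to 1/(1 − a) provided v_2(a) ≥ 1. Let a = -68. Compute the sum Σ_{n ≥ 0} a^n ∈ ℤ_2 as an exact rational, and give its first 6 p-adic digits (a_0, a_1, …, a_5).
Σ a^n = 1/(1 − a) = 1/69;  first 6 digits = (1, 0, 1, 1, 0, 0)

v_2(a) = 2 ≥ 1, so the series converges in ℤ_2 to 1/(1 − a) = 1/(1 − (-68)) = 1/69. Expand this rational in ℤ_2: compute digits iteratively via d_i = x_i mod 2, x_{i+1} = (x_i − d_i)/2. The first 6 digits are (1, 0, 1, 1, 0, 0).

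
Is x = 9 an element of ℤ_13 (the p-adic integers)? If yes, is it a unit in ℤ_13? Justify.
x ∈ ℤ_13^× (unit); v_13(x) = 0

ℤ_13 = {x ∈ ℚ_13 : v_13(x) ≥ 0} and ℤ_13^× = {x ∈ ℤ_13 : v_13(x) = 0}. Here v_13(9) = v_13(num) − v_13(den) = 0; compare against these criteria.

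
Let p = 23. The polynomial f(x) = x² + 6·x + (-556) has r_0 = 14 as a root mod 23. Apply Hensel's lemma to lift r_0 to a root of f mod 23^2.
r_1 = 520 (mod 529)

Hensel: r_{i+1} = r_i − f(r_i)·(f′(r_i))^{-1} mod 23^{i+2}, f′(x) = 2x + 6. Iterate:
  r_0 = 14 (mod 23)
  r_1 = 520 (mod 529)
Final: r = 520 satisfies f(r) ≡ 0 mod 23^2.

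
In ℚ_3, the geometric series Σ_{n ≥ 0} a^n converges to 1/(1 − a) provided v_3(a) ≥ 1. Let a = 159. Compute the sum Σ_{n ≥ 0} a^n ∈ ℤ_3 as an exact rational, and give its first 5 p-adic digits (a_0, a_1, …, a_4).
Σ a^n = 1/(1 − a) = -1/158;  first 5 digits = (1, 2, 0, 2, 2)

v_3(a) = 1 ≥ 1, so the series converges in ℤ_3 to 1/(1 − a) = 1/(1 − 159) = -1/158. Expand this rational in ℤ_3: compute digits iteratively via d_i = x_i mod 3, x_{i+1} = (x_i − d_i)/3. The first 5 digits are (1, 2, 0, 2, 2).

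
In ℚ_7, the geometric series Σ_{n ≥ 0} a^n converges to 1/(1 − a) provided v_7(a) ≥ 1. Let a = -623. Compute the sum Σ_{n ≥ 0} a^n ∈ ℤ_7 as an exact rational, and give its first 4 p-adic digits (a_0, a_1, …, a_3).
Σ a^n = 1/(1 − a) = 1/624;  first 4 digits = (1, 2, 5, 3)

v_7(a) = 1 ≥ 1, so the series converges in ℤ_7 to 1/(1 − a) = 1/(1 − (-623)) = 1/624. Expand this rational in ℤ_7: compute digits iteratively via d_i = x_i mod 7, x_{i+1} = (x_i − d_i)/7. The first 4 digits are (1, 2, 5, 3).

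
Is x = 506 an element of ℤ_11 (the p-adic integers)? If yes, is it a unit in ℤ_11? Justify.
x ∈ ℤ_11 but not a unit; v_11(x) = 1 > 0

ℤ_11 = {x ∈ ℚ_11 : v_11(x) ≥ 0} and ℤ_11^× = {x ∈ ℤ_11 : v_11(x) = 0}. Here v_11(506) = v_11(num) − v_11(den) = 1; compare against these criteria.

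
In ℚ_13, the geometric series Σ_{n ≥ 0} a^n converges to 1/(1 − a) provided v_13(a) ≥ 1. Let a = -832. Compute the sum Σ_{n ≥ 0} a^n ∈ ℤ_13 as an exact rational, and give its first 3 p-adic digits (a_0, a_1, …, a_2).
Σ a^n = 1/(1 − a) = 1/833;  first 3 digits = (1, 1, 9)

v_13(a) = 1 ≥ 1, so the series converges in ℤ_13 to 1/(1 − a) = 1/(1 − (-832)) = 1/833. Expand this rational in ℤ_13: compute digits iteratively via d_i = x_i mod 13, x_{i+1} = (x_i − d_i)/13. The first 3 digits are (1, 1, 9).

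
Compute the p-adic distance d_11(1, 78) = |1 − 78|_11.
d_11(1, 78) = 1/11

Step 1 — x − y = 1 − 78 = -77. Step 2 — v_11(-77) = 1 (factor: -77 = −(11^1 · 7); the sign does not affect v_p). Step 3 — |x − y|_11 = 11^{-1} = 1/11.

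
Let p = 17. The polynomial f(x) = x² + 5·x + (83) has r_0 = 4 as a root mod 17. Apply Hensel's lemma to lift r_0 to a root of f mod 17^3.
r_2 = 1840 (mod 4913)

Hensel: r_{i+1} = r_i − f(r_i)·(f′(r_i))^{-1} mod 17^{i+2}, f′(x) = 2x + 5. Iterate:
  r_0 = 4 (mod 17)
  r_1 = 106 (mod 289)
  r_2 = 1840 (mod 4913)
Final: r = 1840 satisfies f(r) ≡ 0 mod 17^3.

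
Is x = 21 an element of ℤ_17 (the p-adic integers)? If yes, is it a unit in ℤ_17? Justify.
x ∈ ℤ_17^× (unit); v_17(x) = 0

ℤ_17 = {x ∈ ℚ_17 : v_17(x) ≥ 0} and ℤ_17^× = {x ∈ ℤ_17 : v_17(x) = 0}. Here v_17(21) = v_17(num) − v_17(den) = 0; compare against these criteria.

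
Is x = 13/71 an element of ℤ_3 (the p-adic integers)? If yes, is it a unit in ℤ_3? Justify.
x ∈ ℤ_3^× (unit); v_3(x) = 0

ℤ_3 = {x ∈ ℚ_3 : v_3(x) ≥ 0} and ℤ_3^× = {x ∈ ℤ_3 : v_3(x) = 0}. Here v_3(13/71) = v_3(num) − v_3(den) = 0; compare against these criteria.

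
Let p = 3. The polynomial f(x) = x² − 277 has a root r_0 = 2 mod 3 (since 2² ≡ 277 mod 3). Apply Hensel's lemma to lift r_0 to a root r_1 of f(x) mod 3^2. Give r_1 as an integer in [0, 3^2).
r_1 = 5 (mod 9)

Hensel's recurrence: r_{i+1} = r_i − f(r_i)·(f′(r_i))^{-1} mod 3^{i+2}, with f′(x) = 2x. Iterate:
  r_0 = 2 (mod 3)
  r_1 = 5 (mod 9)
Final: r_1 = 5, and one checks f(r_1) ≡ 0 mod 3^2.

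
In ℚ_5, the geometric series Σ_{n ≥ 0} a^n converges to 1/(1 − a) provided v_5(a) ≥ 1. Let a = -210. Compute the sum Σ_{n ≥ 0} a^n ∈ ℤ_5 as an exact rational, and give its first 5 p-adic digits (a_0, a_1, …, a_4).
Σ a^n = 1/(1 − a) = 1/211;  first 5 digits = (1, 3, 0, 3, 3)

v_5(a) = 1 ≥ 1, so the series converges in ℤ_5 to 1/(1 − a) = 1/(1 − (-210)) = 1/211. Expand this rational in ℤ_5: compute digits iteratively via d_i = x_i mod 5, x_{i+1} = (x_i − d_i)/5. The first 5 digits are (1, 3, 0, 3, 3).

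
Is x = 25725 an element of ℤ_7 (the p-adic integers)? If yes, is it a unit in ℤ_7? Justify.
x ∈ ℤ_7 but not a unit; v_7(x) = 3 > 0

ℤ_7 = {x ∈ ℚ_7 : v_7(x) ≥ 0} and ℤ_7^× = {x ∈ ℤ_7 : v_7(x) = 0}. Here v_7(25725) = v_7(num) − v_7(den) = 3; compare against these criteria.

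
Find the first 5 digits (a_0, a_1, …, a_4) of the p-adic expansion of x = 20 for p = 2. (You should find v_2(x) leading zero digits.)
(a_0, …, a_4) = (0, 0, 1, 0, 1)

v_2(20) = 2, so a_0 = ... = a_1 = 0. Factor out: x = 2^2 · u with u = 5 a unit in ℤ_2. Expand u iteratively via a_{v+i} = u_i mod 2, u_{i+1} = (u_i − a_{v+i})/2:
  u_0 = 5;  a_2 = 1;  u_1 = (u_0 − 1)/2 = 2
  u_1 = 2;  a_3 = 0;  u_2 = (u_1 − 0)/2 = 1
  u_2 = 1;  a_4 = 1;  u_3 = (u_2 − 1)/2 = 0
Digits: (0, 0, 1, 0, 1).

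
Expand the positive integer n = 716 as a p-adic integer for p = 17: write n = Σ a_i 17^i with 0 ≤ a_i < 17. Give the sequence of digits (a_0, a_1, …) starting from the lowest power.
(a_0, a_1, …) = (2, 8, 2)

Repeated division by 17 gives the digits low-to-high: 716 = 2 + 8·17^1 + 2·17^2. Digit sequence: (2, 8, 2).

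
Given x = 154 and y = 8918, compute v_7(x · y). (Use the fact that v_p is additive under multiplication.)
v_7(1373372) = 4

v_p(x) = 1 (factor: 154 = 7^1 · 22); v_p(y) = 3 (factor: 8918 = 7^3 · 26). Additivity: v_p(xy) = v_p(x) + v_p(y) = 1 + 3 = 4. (Direct check: xy = 1373372 = 7^4 · (572).)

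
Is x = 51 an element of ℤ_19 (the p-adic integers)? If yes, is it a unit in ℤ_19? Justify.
x ∈ ℤ_19^× (unit); v_19(x) = 0

ℤ_19 = {x ∈ ℚ_19 : v_19(x) ≥ 0} and ℤ_19^× = {x ∈ ℤ_19 : v_19(x) = 0}. Here v_19(51) = v_19(num) − v_19(den) = 0; compare against these criteria.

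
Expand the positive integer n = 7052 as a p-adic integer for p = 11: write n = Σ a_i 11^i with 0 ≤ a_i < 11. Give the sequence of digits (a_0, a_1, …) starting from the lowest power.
(a_0, a_1, …) = (1, 3, 3, 5)

Repeated division by 11 gives the digits low-to-high: 7052 = 1 + 3·11^1 + 3·11^2 + 5·11^3. Digit sequence: (1, 3, 3, 5).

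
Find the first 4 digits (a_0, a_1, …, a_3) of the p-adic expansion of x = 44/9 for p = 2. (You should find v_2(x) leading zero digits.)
(a_0, …, a_3) = (0, 0, 1, 1)

v_2(44/9) = 2, so a_0 = ... = a_1 = 0. Factor out: x = 2^2 · u with u = 11/9 a unit in ℤ_2. Expand u iteratively via a_{v+i} = u_i mod 2, u_{i+1} = (u_i − a_{v+i})/2:
  u_0 = 11/9;  a_2 = 1;  u_1 = (u_0 − 1)/2 = 1/9
  u_1 = 1/9;  a_3 = 1;  u_2 = (u_1 − 1)/2 = -4/9
Digits: (0, 0, 1, 1).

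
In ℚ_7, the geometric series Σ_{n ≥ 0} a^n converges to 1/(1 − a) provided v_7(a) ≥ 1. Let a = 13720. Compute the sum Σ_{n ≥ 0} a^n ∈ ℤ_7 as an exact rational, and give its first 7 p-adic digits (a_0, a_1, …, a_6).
Σ a^n = 1/(1 − a) = -1/13719;  first 7 digits = (1, 0, 0, 5, 5, 0, 4)

v_7(a) = 3 ≥ 1, so the series converges in ℤ_7 to 1/(1 − a) = 1/(1 − 13720) = -1/13719. Expand this rational in ℤ_7: compute digits iteratively via d_i = x_i mod 7, x_{i+1} = (x_i − d_i)/7. The first 7 digits are (1, 0, 0, 5, 5, 0, 4).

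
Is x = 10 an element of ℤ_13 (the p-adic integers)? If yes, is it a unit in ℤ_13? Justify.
x ∈ ℤ_13^× (unit); v_13(x) = 0

ℤ_13 = {x ∈ ℚ_13 : v_13(x) ≥ 0} and ℤ_13^× = {x ∈ ℤ_13 : v_13(x) = 0}. Here v_13(10) = v_13(num) − v_13(den) = 0; compare against these criteria.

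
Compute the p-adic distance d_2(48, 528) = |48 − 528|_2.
d_2(48, 528) = 1/32

Step 1 — x − y = 48 − 528 = -480. Step 2 — v_2(-480) = 5 (factor: -480 = −(2^5 · 15); the sign does not affect v_p). Step 3 — |x − y|_2 = 2^{-5} = 1/32.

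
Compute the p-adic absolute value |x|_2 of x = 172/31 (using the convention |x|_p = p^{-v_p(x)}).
|172/31|_2 = 1/4

Step 1 — compute v_2(x) by factoring powers of 2 out of the numerator and denominator: v_2(172/31) = 2. Step 2 — apply |x|_p = p^{-v_p(x)} = 2^{-2} = 1/4.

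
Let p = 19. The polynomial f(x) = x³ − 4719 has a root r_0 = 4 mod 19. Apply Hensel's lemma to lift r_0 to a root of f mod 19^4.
r_3 = 21949 (mod 130321)

Hensel: r_{i+1} = r_i − f(r_i)/f′(r_i) mod 19^{i+2}, where f′(x) = 3x². Iterate:
  r_0 = 4 (mod 19)
  r_1 = 289 (mod 361)
  r_2 = 1372 (mod 6859)
  r_3 = 21949 (mod 130321)
Final: r = 21949 with f(r) ≡ 0 mod 19^4.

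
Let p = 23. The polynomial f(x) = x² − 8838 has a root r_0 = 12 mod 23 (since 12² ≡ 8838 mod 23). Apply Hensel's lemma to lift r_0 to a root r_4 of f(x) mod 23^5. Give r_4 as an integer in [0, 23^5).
r_4 = 1301053 (mod 6436343)

Hensel's recurrence: r_{i+1} = r_i − f(r_i)·(f′(r_i))^{-1} mod 23^{i+2}, with f′(x) = 2x. Iterate:
  r_0 = 12 (mod 23)
  r_1 = 242 (mod 529)
  r_2 = 11351 (mod 12167)
  r_3 = 181689 (mod 279841)
  r_4 = 1301053 (mod 6436343)
Final: r_4 = 1301053, and one checks f(r_4) ≡ 0 mod 23^5.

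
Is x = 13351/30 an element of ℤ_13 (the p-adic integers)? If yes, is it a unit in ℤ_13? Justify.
x ∈ ℤ_13 but not a unit; v_13(x) = 2 > 0

ℤ_13 = {x ∈ ℚ_13 : v_13(x) ≥ 0} and ℤ_13^× = {x ∈ ℤ_13 : v_13(x) = 0}. Here v_13(13351/30) = v_13(num) − v_13(den) = 2; compare against these criteria.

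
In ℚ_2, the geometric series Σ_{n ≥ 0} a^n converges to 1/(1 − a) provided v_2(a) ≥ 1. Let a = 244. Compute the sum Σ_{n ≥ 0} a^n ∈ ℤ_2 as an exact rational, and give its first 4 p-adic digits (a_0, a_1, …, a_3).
Σ a^n = 1/(1 − a) = -1/243;  first 4 digits = (1, 0, 1, 0)

v_2(a) = 2 ≥ 1, so the series converges in ℤ_2 to 1/(1 − a) = 1/(1 − 244) = -1/243. Expand this rational in ℤ_2: compute digits iteratively via d_i = x_i mod 2, x_{i+1} = (x_i − d_i)/2. The first 4 digits are (1, 0, 1, 0).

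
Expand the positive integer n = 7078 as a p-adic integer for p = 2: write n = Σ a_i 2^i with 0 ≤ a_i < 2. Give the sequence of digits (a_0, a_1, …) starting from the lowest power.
(a_0, a_1, …) = (0, 1, 1, 0, 0, 1, 0, 1, 1, 1, 0, 1, 1)

Repeated division by 2 gives the digits low-to-high: 7078 = 1·2^1 + 1·2^2 + 1·2^5 + 1·2^7 + 1·2^8 + 1·2^9 + 1·2^11 + 1·2^12. Digit sequence: (0, 1, 1, 0, 0, 1, 0, 1, 1, 1, 0, 1, 1).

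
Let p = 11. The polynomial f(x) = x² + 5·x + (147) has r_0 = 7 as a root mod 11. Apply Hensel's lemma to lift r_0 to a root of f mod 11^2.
r_1 = 84 (mod 121)

Hensel: r_{i+1} = r_i − f(r_i)·(f′(r_i))^{-1} mod 11^{i+2}, f′(x) = 2x + 5. Iterate:
  r_0 = 7 (mod 11)
  r_1 = 84 (mod 121)
Final: r = 84 satisfies f(r) ≡ 0 mod 11^2.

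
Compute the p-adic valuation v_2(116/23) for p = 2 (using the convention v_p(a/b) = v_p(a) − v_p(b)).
v_2(116/23) = 2

Factor powers of 2 from the numerator and denominator of the reduced fraction: 116 = 2^2 · 29 and 23 = 2^0 · 23. Apply v_p(a/b) = v_p(a) − v_p(b): v_2(116/23) = 2 − 0 = 2.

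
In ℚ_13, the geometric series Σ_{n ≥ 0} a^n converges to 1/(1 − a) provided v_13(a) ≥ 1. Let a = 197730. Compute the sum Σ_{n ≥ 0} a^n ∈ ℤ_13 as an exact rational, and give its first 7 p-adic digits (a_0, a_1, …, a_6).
Σ a^n = 1/(1 − a) = -1/197729;  first 7 digits = (1, 0, 0, 12, 6, 0, 1)

v_13(a) = 3 ≥ 1, so the series converges in ℤ_13 to 1/(1 − a) = 1/(1 − 197730) = -1/197729. Expand this rational in ℤ_13: compute digits iteratively via d_i = x_i mod 13, x_{i+1} = (x_i − d_i)/13. The first 7 digits are (1, 0, 0, 12, 6, 0, 1).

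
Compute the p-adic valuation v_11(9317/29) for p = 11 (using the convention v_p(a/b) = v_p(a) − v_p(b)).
v_11(9317/29) = 3

Factor powers of 11 from the numerator and denominator of the reduced fraction: 9317 = 11^3 · 7 and 29 = 11^0 · 29. Apply v_p(a/b) = v_p(a) − v_p(b): v_11(9317/29) = 3 − 0 = 3.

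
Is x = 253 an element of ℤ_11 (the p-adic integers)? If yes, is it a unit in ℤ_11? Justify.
x ∈ ℤ_11 but not a unit; v_11(x) = 1 > 0

ℤ_11 = {x ∈ ℚ_11 : v_11(x) ≥ 0} and ℤ_11^× = {x ∈ ℤ_11 : v_11(x) = 0}. Here v_11(253) = v_11(num) − v_11(den) = 1; compare against these criteria.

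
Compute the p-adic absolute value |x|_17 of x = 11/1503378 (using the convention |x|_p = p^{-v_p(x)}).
|11/1503378|_17 = 83521

Step 1 — compute v_17(x) by factoring powers of 17 out of the numerator and denominator: v_17(11/1503378) = -4. Step 2 — apply |x|_p = p^{-v_p(x)} = 17^{4} = 83521.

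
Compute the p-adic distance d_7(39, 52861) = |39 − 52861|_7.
d_7(39, 52861) = 1/2401

Step 1 — x − y = 39 − 52861 = -52822. Step 2 — v_7(-52822) = 4 (factor: -52822 = −(7^4 · 22); the sign does not affect v_p). Step 3 — |x − y|_7 = 7^{-4} = 1/2401.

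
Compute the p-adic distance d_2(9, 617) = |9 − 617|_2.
d_2(9, 617) = 1/32

Step 1 — x − y = 9 − 617 = -608. Step 2 — v_2(-608) = 5 (factor: -608 = −(2^5 · 19); the sign does not affect v_p). Step 3 — |x − y|_2 = 2^{-5} = 1/32.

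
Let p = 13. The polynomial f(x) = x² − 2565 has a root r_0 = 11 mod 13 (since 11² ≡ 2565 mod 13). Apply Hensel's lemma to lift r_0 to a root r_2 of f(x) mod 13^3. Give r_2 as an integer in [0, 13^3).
r_2 = 1428 (mod 2197)

Hensel's recurrence: r_{i+1} = r_i − f(r_i)·(f′(r_i))^{-1} mod 13^{i+2}, with f′(x) = 2x. Iterate:
  r_0 = 11 (mod 13)
  r_1 = 76 (mod 169)
  r_2 = 1428 (mod 2197)
Final: r_2 = 1428, and one checks f(r_2) ≡ 0 mod 13^3.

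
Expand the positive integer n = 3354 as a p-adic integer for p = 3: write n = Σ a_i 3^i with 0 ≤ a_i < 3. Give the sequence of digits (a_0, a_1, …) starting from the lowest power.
(a_0, a_1, …) = (0, 2, 0, 1, 2, 1, 1, 1)

Repeated division by 3 gives the digits low-to-high: 3354 = 2·3^1 + 1·3^3 + 2·3^4 + 1·3^5 + 1·3^6 + 1·3^7. Digit sequence: (0, 2, 0, 1, 2, 1, 1, 1).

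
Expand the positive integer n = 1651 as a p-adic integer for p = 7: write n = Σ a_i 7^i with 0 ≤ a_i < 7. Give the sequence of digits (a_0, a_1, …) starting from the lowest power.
(a_0, a_1, …) = (6, 4, 5, 4)

Repeated division by 7 gives the digits low-to-high: 1651 = 6 + 4·7^1 + 5·7^2 + 4·7^3. Digit sequence: (6, 4, 5, 4).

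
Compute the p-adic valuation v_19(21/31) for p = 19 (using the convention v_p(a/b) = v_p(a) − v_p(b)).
v_19(21/31) = 0

Factor powers of 19 from the numerator and denominator of the reduced fraction: 21 = 19^0 · 21 and 31 = 19^0 · 31. Apply v_p(a/b) = v_p(a) − v_p(b): v_19(21/31) = 0 − 0 = 0.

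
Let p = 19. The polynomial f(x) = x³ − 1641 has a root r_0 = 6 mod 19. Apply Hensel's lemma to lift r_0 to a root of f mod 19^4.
r_3 = 39298 (mod 130321)

Hensel: r_{i+1} = r_i − f(r_i)/f′(r_i) mod 19^{i+2}, where f′(x) = 3x². Iterate:
  r_0 = 6 (mod 19)
  r_1 = 310 (mod 361)
  r_2 = 5003 (mod 6859)
  r_3 = 39298 (mod 130321)
Final: r = 39298 with f(r) ≡ 0 mod 19^4.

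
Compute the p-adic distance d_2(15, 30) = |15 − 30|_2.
d_2(15, 30) = 1

Step 1 — x − y = 15 − 30 = -15. Step 2 — v_2(-15) = 0 (factor: -15 = −(2^0 · 15); the sign does not affect v_p). Step 3 — |x − y|_2 = 2^{0} = 1.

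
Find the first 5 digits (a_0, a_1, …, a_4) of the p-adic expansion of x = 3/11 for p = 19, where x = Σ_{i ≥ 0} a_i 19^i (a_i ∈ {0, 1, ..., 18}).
(a_0, …, a_4) = (2, 12, 8, 3, 5)

v_19(3/11) = 0 (numerator and denominator both coprime to 19), so x ∈ ℤ_19^×. Compute digits iteratively via a_i = x_i mod 19, x_{i+1} = (x_i − a_i)/19, with x_0 = x:
  x_0 = 3/11;  a_0 = 2;  x_1 = (x_0 − 2)/19 = -1/11
  x_1 = -1/11;  a_1 = 12;  x_2 = (x_1 − 12)/19 = -7/11
  x_2 = -7/11;  a_2 = 8;  x_3 = (x_2 − 8)/19 = -5/11
  x_3 = -5/11;  a_3 = 3;  x_4 = (x_3 − 3)/19 = -2/11
  x_4 = -2/11;  a_4 = 5;  x_5 = (x_4 − 5)/19 = -3/11
Digits: (2, 12, 8, 3, 5).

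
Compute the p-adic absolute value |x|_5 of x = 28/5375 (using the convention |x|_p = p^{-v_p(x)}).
|28/5375|_5 = 125

Step 1 — compute v_5(x) by factoring powers of 5 out of the numerator and denominator: v_5(28/5375) = -3. Step 2 — apply |x|_p = p^{-v_p(x)} = 5^{3} = 125.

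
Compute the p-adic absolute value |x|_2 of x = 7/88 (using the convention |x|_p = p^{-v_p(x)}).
|7/88|_2 = 8

Step 1 — compute v_2(x) by factoring powers of 2 out of the numerator and denominator: v_2(7/88) = -3. Step 2 — apply |x|_p = p^{-v_p(x)} = 2^{3} = 8.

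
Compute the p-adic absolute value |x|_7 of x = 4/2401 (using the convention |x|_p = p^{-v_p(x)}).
|4/2401|_7 = 2401

Step 1 — compute v_7(x) by factoring powers of 7 out of the numerator and denominator: v_7(4/2401) = -4. Step 2 — apply |x|_p = p^{-v_p(x)} = 7^{4} = 2401.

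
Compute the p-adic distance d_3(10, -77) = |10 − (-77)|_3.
d_3(10, -77) = 1/3

Step 1 — x − y = 10 − (-77) = 87. Step 2 — v_3(87) = 1 (factor: 87 = (3^1 · 29); the sign does not affect v_p). Step 3 — |x − y|_3 = 3^{-1} = 1/3.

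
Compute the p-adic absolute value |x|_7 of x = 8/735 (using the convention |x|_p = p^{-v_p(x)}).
|8/735|_7 = 49

Step 1 — compute v_7(x) by factoring powers of 7 out of the numerator and denominator: v_7(8/735) = -2. Step 2 — apply |x|_p = p^{-v_p(x)} = 7^{2} = 49.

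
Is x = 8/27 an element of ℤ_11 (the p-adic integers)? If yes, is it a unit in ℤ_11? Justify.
x ∈ ℤ_11^× (unit); v_11(x) = 0

ℤ_11 = {x ∈ ℚ_11 : v_11(x) ≥ 0} and ℤ_11^× = {x ∈ ℤ_11 : v_11(x) = 0}. Here v_11(8/27) = v_11(num) − v_11(den) = 0; compare against these criteria.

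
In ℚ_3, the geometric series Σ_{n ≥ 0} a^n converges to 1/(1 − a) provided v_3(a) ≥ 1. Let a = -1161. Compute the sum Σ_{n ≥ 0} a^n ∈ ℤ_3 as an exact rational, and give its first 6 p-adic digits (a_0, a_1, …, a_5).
Σ a^n = 1/(1 − a) = 1/1162;  first 6 digits = (1, 0, 0, 2, 0, 1)

v_3(a) = 3 ≥ 1, so the series converges in ℤ_3 to 1/(1 − a) = 1/(1 − (-1161)) = 1/1162. Expand this rational in ℤ_3: compute digits iteratively via d_i = x_i mod 3, x_{i+1} = (x_i − d_i)/3. The first 6 digits are (1, 0, 0, 2, 0, 1).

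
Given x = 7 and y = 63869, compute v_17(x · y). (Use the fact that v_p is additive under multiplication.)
v_17(447083) = 3

v_p(x) = 0 (factor: 7 = 17^0 · 7); v_p(y) = 3 (factor: 63869 = 17^3 · 13). Additivity: v_p(xy) = v_p(x) + v_p(y) = 0 + 3 = 3. (Direct check: xy = 447083 = 17^3 · (91).)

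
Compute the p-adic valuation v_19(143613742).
v_19(143613742) = 5

v_19(n) is the largest exponent k such that 19^k divides n. Factor out: 143613742 = 19^5 · 58. (Sign doesn't affect v_p.) So v_19(143613742) = 5.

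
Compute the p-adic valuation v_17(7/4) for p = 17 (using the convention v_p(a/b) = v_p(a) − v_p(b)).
v_17(7/4) = 0

Factor powers of 17 from the numerator and denominator of the reduced fraction: 7 = 17^0 · 7 and 4 = 17^0 · 4. Apply v_p(a/b) = v_p(a) − v_p(b): v_17(7/4) = 0 − 0 = 0.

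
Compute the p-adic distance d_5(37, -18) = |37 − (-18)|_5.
d_5(37, -18) = 1/5

Step 1 — x − y = 37 − (-18) = 55. Step 2 — v_5(55) = 1 (factor: 55 = (5^1 · 11); the sign does not affect v_p). Step 3 — |x − y|_5 = 5^{-1} = 1/5.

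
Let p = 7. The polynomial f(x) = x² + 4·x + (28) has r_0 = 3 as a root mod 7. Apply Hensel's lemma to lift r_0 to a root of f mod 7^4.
r_3 = 2159 (mod 2401)

Hensel: r_{i+1} = r_i − f(r_i)·(f′(r_i))^{-1} mod 7^{i+2}, f′(x) = 2x + 4. Iterate:
  r_0 = 3 (mod 7)
  r_1 = 3 (mod 49)
  r_2 = 101 (mod 343)
  r_3 = 2159 (mod 2401)
Final: r = 2159 satisfies f(r) ≡ 0 mod 7^4.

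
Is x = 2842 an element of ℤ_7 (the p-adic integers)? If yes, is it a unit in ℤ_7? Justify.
x ∈ ℤ_7 but not a unit; v_7(x) = 2 > 0

ℤ_7 = {x ∈ ℚ_7 : v_7(x) ≥ 0} and ℤ_7^× = {x ∈ ℤ_7 : v_7(x) = 0}. Here v_7(2842) = v_7(num) − v_7(den) = 2; compare against these criteria.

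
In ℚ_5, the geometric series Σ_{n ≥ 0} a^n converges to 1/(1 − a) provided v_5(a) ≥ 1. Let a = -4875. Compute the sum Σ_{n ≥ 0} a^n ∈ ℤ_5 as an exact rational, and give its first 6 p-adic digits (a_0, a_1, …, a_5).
Σ a^n = 1/(1 − a) = 1/4876;  first 6 digits = (1, 0, 0, 1, 2, 3)

v_5(a) = 3 ≥ 1, so the series converges in ℤ_5 to 1/(1 − a) = 1/(1 − (-4875)) = 1/4876. Expand this rational in ℤ_5: compute digits iteratively via d_i = x_i mod 5, x_{i+1} = (x_i − d_i)/5. The first 6 digits are (1, 0, 0, 1, 2, 3).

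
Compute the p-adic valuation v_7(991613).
v_7(991613) = 5

v_7(n) is the largest exponent k such that 7^k divides n. Factor out: 991613 = 7^5 · 59. (Sign doesn't affect v_p.) So v_7(991613) = 5.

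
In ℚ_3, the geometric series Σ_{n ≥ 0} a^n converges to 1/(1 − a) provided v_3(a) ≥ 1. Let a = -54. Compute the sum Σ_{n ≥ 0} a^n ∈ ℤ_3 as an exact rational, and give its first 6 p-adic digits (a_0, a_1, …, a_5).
Σ a^n = 1/(1 − a) = 1/55;  first 6 digits = (1, 0, 0, 1, 2, 2)

v_3(a) = 3 ≥ 1, so the series converges in ℤ_3 to 1/(1 − a) = 1/(1 − (-54)) = 1/55. Expand this rational in ℤ_3: compute digits iteratively via d_i = x_i mod 3, x_{i+1} = (x_i − d_i)/3. The first 6 digits are (1, 0, 0, 1, 2, 2).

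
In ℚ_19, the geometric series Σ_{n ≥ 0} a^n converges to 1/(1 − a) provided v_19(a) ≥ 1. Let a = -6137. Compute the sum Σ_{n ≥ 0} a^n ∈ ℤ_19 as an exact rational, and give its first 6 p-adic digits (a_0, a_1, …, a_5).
Σ a^n = 1/(1 − a) = 1/6138;  first 6 digits = (1, 0, 2, 18, 3, 15)

v_19(a) = 2 ≥ 1, so the series converges in ℤ_19 to 1/(1 − a) = 1/(1 − (-6137)) = 1/6138. Expand this rational in ℤ_19: compute digits iteratively via d_i = x_i mod 19, x_{i+1} = (x_i − d_i)/19. The first 6 digits are (1, 0, 2, 18, 3, 15).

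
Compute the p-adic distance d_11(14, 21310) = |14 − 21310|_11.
d_11(14, 21310) = 1/1331

Step 1 — x − y = 14 − 21310 = -21296. Step 2 — v_11(-21296) = 3 (factor: -21296 = −(11^3 · 16); the sign does not affect v_p). Step 3 — |x − y|_11 = 11^{-3} = 1/1331.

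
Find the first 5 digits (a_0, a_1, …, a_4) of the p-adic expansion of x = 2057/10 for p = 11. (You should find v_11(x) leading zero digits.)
(a_0, …, a_4) = (0, 0, 5, 3, 3)

v_11(2057/10) = 2, so a_0 = ... = a_1 = 0. Factor out: x = 11^2 · u with u = 17/10 a unit in ℤ_11. Expand u iteratively via a_{v+i} = u_i mod 11, u_{i+1} = (u_i − a_{v+i})/11:
  u_0 = 17/10;  a_2 = 5;  u_1 = (u_0 − 5)/11 = -3/10
  u_1 = -3/10;  a_3 = 3;  u_2 = (u_1 − 3)/11 = -3/10
  u_2 = -3/10;  a_4 = 3;  u_3 = (u_2 − 3)/11 = -3/10
Digits: (0, 0, 5, 3, 3).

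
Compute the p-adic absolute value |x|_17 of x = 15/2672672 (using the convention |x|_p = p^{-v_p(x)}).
|15/2672672|_17 = 83521

Step 1 — compute v_17(x) by factoring powers of 17 out of the numerator and denominator: v_17(15/2672672) = -4. Step 2 — apply |x|_p = p^{-v_p(x)} = 17^{4} = 83521.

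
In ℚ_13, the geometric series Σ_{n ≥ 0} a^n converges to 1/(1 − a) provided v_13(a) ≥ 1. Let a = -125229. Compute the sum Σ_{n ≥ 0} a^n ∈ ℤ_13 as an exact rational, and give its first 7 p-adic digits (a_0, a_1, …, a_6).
Σ a^n = 1/(1 − a) = 1/125230;  first 7 digits = (1, 0, 0, 8, 8, 12, 11)

v_13(a) = 3 ≥ 1, so the series converges in ℤ_13 to 1/(1 − a) = 1/(1 − (-125229)) = 1/125230. Expand this rational in ℤ_13: compute digits iteratively via d_i = x_i mod 13, x_{i+1} = (x_i − d_i)/13. The first 7 digits are (1, 0, 0, 8, 8, 12, 11).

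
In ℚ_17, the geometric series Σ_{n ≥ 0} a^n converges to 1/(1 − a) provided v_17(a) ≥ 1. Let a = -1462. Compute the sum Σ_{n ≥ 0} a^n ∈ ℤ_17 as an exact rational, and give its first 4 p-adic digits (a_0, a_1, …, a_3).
Σ a^n = 1/(1 − a) = 1/1463;  first 4 digits = (1, 16, 12, 8)

v_17(a) = 1 ≥ 1, so the series converges in ℤ_17 to 1/(1 − a) = 1/(1 − (-1462)) = 1/1463. Expand this rational in ℤ_17: compute digits iteratively via d_i = x_i mod 17, x_{i+1} = (x_i − d_i)/17. The first 4 digits are (1, 16, 12, 8).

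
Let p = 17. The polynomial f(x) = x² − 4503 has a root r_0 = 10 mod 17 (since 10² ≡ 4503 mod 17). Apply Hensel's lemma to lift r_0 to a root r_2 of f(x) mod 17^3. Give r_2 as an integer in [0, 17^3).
r_2 = 996 (mod 4913)

Hensel's recurrence: r_{i+1} = r_i − f(r_i)·(f′(r_i))^{-1} mod 17^{i+2}, with f′(x) = 2x. Iterate:
  r_0 = 10 (mod 17)
  r_1 = 129 (mod 289)
  r_2 = 996 (mod 4913)
Final: r_2 = 996, and one checks f(r_2) ≡ 0 mod 17^3.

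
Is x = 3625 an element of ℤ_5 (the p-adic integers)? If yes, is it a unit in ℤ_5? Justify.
x ∈ ℤ_5 but not a unit; v_5(x) = 3 > 0

ℤ_5 = {x ∈ ℚ_5 : v_5(x) ≥ 0} and ℤ_5^× = {x ∈ ℤ_5 : v_5(x) = 0}. Here v_5(3625) = v_5(num) − v_5(den) = 3; compare against these criteria.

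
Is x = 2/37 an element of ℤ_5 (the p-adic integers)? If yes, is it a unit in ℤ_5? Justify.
x ∈ ℤ_5^× (unit); v_5(x) = 0

ℤ_5 = {x ∈ ℚ_5 : v_5(x) ≥ 0} and ℤ_5^× = {x ∈ ℤ_5 : v_5(x) = 0}. Here v_5(2/37) = v_5(num) − v_5(den) = 0; compare against these criteria.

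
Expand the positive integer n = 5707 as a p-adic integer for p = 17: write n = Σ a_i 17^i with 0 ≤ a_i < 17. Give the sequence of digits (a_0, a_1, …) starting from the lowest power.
(a_0, a_1, …) = (12, 12, 2, 1)

Repeated division by 17 gives the digits low-to-high: 5707 = 12 + 12·17^1 + 2·17^2 + 1·17^3. Digit sequence: (12, 12, 2, 1).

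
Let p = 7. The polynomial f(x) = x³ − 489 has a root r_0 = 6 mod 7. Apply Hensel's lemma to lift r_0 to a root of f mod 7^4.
r_3 = 1763 (mod 2401)

Hensel: r_{i+1} = r_i − f(r_i)/f′(r_i) mod 7^{i+2}, where f′(x) = 3x². Iterate:
  r_0 = 6 (mod 7)
  r_1 = 48 (mod 49)
  r_2 = 48 (mod 343)
  r_3 = 1763 (mod 2401)
Final: r = 1763 with f(r) ≡ 0 mod 7^4.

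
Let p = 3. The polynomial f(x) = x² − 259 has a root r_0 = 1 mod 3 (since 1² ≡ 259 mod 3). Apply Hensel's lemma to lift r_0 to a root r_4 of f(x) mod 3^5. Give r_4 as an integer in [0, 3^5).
r_4 = 4 (mod 243)

Hensel's recurrence: r_{i+1} = r_i − f(r_i)·(f′(r_i))^{-1} mod 3^{i+2}, with f′(x) = 2x. Iterate:
  r_0 = 1 (mod 3)
  r_1 = 4 (mod 9)
  r_2 = 4 (mod 27)
  r_3 = 4 (mod 81)
  r_4 = 4 (mod 243)
Final: r_4 = 4, and one checks f(r_4) ≡ 0 mod 3^5.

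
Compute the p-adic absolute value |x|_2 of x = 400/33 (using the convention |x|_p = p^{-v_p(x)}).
|400/33|_2 = 1/16

Step 1 — compute v_2(x) by factoring powers of 2 out of the numerator and denominator: v_2(400/33) = 4. Step 2 — apply |x|_p = p^{-v_p(x)} = 2^{-4} = 1/16.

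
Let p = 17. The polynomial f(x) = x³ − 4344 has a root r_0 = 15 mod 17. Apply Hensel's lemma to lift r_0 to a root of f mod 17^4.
r_3 = 62303 (mod 83521)

Hensel: r_{i+1} = r_i − f(r_i)/f′(r_i) mod 17^{i+2}, where f′(x) = 3x². Iterate:
  r_0 = 15 (mod 17)
  r_1 = 168 (mod 289)
  r_2 = 3347 (mod 4913)
  r_3 = 62303 (mod 83521)
Final: r = 62303 with f(r) ≡ 0 mod 17^4.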